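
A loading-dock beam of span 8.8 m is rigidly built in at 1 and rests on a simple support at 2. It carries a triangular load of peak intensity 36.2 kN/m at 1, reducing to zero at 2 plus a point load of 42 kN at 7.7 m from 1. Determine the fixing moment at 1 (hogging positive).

M_1 = 209.6 kN·m

Choose R_2 as the redundant. The primary structure is the cantilever fixed at 1.
Primary-structure tip deflection at 2 by superposition:
  triangular load, peak 36.2 at the fixed end: w₀L⁴/(30EI) = 7236/EI
  point load 42 at a = 7.7: Pa²(3L − a)/(6EI) = 7761/EI
  δ_0 = 14997/EI
Flexibility coefficient — unit upward force at 2: δ_{22} = L³/(3EI) = 227.2/EI.
Compatibility at 2: δ_0 − R_2·δ_{22} = 0, so R_2 = 14997/227.2 = 66.02 kN.
Moment equilibrium about 1: M_1 = Σ(load moments about 1) − R_2·L = 790.6 − 66.02×8.8 = 209.6 kN·m.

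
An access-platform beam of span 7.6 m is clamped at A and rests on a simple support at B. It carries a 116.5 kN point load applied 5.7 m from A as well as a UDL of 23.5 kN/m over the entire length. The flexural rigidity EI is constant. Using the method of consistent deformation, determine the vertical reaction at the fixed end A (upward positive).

R_A = 154.4 kN

Choose R_B as the redundant. The primary structure is the cantilever fixed at A.
Free-end deflection of the primary structure under the applied loading (downward +):
  point load 116.5 at a = 5.7: Pa²(3L − a)/(6EI) = 10787/EI
  UDL 23.5: wL⁴/(8EI) = 9800/EI
  δ_0 = 20588/EI
Tip deflection under a unit load at B: L³/(3EI) = 146.3/EI.
Compatibility at B: δ_0 − R_B·δ_{BB} = 0, so R_B = 20588/146.3 = 140.7 kN.
Vertical equilibrium: R_A = ΣP − R_B = 295.1 − 140.7 = 154.4 kN.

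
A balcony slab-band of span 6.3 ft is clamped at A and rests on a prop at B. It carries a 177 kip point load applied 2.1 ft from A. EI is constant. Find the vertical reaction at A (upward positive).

R_A = 150.8 kip

Release the roller at B. Primary structure: cantilever fixed at A.
Deflection at B on the released cantilever, summing each load's contribution:
  point load 177 at a = 2.1: Pa²(3L − a)/(6EI) = 2186/EI
Flexibility coefficient — unit upward force at B: δ_{BB} = L³/(3EI) = 83.35/EI.
Compatibility at B: δ_0 − R_B·δ_{BB} = 0, so R_B = 2186/83.35 = 26.22 kip.
Vertical equilibrium: R_A = ΣP − R_B = 177 − 26.22 = 150.8 kip.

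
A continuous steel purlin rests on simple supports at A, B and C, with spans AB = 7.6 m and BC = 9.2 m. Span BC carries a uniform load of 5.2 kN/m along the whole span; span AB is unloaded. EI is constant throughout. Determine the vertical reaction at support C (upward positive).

Take M_B as the redundant. Released structure: two simple spans AB and BC with a hinge at B.
Discontinuity in slope at B on the released structure — sum the simple-span end rotations:
  span BC: UDL 5.2: wL³/(24EI) = 168.7/EI
  relative rotation θ_0 = (0 + 168.7)/EI = 168.7/EI
A unit hogging moment at B produces rotation L₁/(3EI) + L₂/(3EI) = 5.6/EI.
Compatibility: M_B·(L₁+L₂)/(3EI) = θ_0, giving M_B = 30.13 kN·m (hogging).
Span BC, ΣM about C: R_B^{BC}·9.2 = 220.1 + 30.13, so R_B^{BC} = 27.19 kN and R_C = 47.84 − 27.19 = 20.65 kN.

R_C = 20.65 kN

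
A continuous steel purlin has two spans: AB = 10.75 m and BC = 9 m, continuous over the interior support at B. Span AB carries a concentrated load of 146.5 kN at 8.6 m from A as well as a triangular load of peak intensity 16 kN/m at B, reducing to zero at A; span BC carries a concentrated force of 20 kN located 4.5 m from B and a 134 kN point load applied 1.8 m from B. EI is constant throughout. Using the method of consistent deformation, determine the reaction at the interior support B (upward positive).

R_B = 349.9 kN

Insert a hinge at B; M_B is the redundant, and each span becomes simply supported.
Discontinuity in slope at B on the released structure — sum the simple-span end rotations:
  span AB: point load 146.5 at a = 8.6: Pab(L + a)/(6LEI) = 812.6/EI
  span AB: triangular load, peak 16: w₀L³/(45EI) = 441.7/EI
  span BC: point load 20 at a = 4.5: Pab(L + b)/(6LEI) = 101.2/EI
  span BC: point load 134 at a = 1.8: Pab(L + b)/(6LEI) = 521/EI
  relative rotation θ_0 = (1254 + 622.2)/EI = 1877/EI
A unit hogging moment at B produces rotation L₁/(3EI) + L₂/(3EI) = 6.583/EI.
Compatibility: M_B·(L₁+L₂)/(3EI) = θ_0, giving M_B = 285.1 kN·m (hogging).
Span AB, ΣM about A with M_B applied at B: R_B^{AB}·10.75 = 1876 + 285.1, so R_B^{AB} = 201 kN and R_A = 232.5 − 201 = 31.45 kN.
Span BC, ΣM about C: R_B^{BC}·9 = 1055 + 285.1, so R_B^{BC} = 148.9 kN and R_C = 154 − 148.9 = 5.128 kN.
R_B = 201 + 148.9 = 349.9 kN.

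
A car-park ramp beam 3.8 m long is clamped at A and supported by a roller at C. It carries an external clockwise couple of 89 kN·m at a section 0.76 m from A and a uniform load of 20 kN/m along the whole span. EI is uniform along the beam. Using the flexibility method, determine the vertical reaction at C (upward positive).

R_C = 41.15 kN

Release the roller at C. Primary structure: cantilever fixed at A.
Deflection at C on the released cantilever, summing each load's contribution:
  clockwise couple 89 at a = 0.76: M₀a(2L − a)/(2EI) = 231.3/EI
  UDL 20: wL⁴/(8EI) = 521.3/EI
  δ_0 = 752.6/EI
Flexibility coefficient — unit upward force at C: δ_{CC} = L³/(3EI) = 18.29/EI.
Compatibility at C: δ_0 − R_C·δ_{CC} = 0, so R_C = 752.6/18.29 = 41.15 kN.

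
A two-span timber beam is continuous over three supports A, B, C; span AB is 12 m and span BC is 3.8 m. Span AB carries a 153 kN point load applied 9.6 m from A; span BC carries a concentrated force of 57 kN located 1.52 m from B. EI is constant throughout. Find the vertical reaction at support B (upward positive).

Insert a hinge at B; M_B is the redundant, and each span becomes simply supported.
Discontinuity in slope at B on the released structure — sum the simple-span end rotations:
  span AB: point load 153 at a = 9.6: Pab(L + a)/(6LEI) = 1058/EI
  span BC: point load 57 at a = 1.52: Pab(L + b)/(6LEI) = 52.68/EI
  relative rotation θ_0 = (1058 + 52.68)/EI = 1110/EI
A unit hogging moment at B produces rotation L₁/(3EI) + L₂/(3EI) = 5.267/EI.
Compatibility: M_B·(L₁+L₂)/(3EI) = θ_0, giving M_B = 210.8 kN·m (hogging).
Span AB, ΣM about A with M_B applied at B: R_B^{AB}·12 = 1469 + 210.8, so R_B^{AB} = 140 kN and R_A = 153 − 140 = 13.03 kN.
Span BC, ΣM about C: R_B^{BC}·3.8 = 130 + 210.8, so R_B^{BC} = 89.67 kN and R_C = 57 − 89.67 = -32.67 kN.
R_B = 140 + 89.67 = 229.6 kN.

R_B = 229.6 kN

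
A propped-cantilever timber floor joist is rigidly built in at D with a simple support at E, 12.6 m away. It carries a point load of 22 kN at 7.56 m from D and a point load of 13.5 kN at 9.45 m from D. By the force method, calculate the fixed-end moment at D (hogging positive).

M_D = 66.5 kN·m

Release the roller at E. Primary structure: cantilever fixed at D.
Downward deflection at the released point E due to the loads:
  point load 22 at a = 7.56: Pa²(3L − a)/(6EI) = 6337/EI
  point load 13.5 at a = 9.45: Pa²(3L − a)/(6EI) = 5696/EI
  δ_0 = 12034/EI
Tip deflection under a unit load at E: L³/(3EI) = 666.8/EI.
The prop prevents deflection at E: R_E = δ_0/δ_{EE} = 12034/666.8 = 18.05 kN.
Moment equilibrium about D: M_D = Σ(load moments about D) − R_E·L = 293.9 − 18.05×12.6 = 66.5 kN·m.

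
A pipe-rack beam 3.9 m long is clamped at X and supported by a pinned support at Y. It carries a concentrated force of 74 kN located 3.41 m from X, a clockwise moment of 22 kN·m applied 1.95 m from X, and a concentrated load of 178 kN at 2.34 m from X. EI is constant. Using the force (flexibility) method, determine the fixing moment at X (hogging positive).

Take the reaction at Y as the redundant and release it; the primary structure is a cantilever fixed at X.
Primary-structure tip deflection at Y by superposition:
  point load 74 at a = 3.41: Pa²(3L − a)/(6EI) = 1189/EI
  clockwise couple 22 at a = 1.95: M₀a(2L − a)/(2EI) = 125.5/EI
  point load 178 at a = 2.34: Pa²(3L − a)/(6EI) = 1520/EI
  δ_0 = 2835/EI
Flexibility coefficient — unit upward force at Y: δ_{YY} = L³/(3EI) = 19.77/EI.
Compatibility at Y: δ_0 − R_Y·δ_{YY} = 0, so R_Y = 2835/19.77 = 143.4 kN.
Moment equilibrium about X: M_X = Σ(load moments about X) − R_Y·L = 690.9 − 143.4×3.9 = 131.7 kN·m.

M_X = 131.7 kN·m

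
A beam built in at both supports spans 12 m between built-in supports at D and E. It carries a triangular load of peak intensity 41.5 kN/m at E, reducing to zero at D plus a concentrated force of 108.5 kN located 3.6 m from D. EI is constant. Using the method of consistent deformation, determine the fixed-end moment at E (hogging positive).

M_E = 380.8 kN·m

Take the two fixed-end moments M_D, M_E as redundants; the released structure is the simple span DE.
Simple-span end rotations at D and E under the given loads:
  at D: triangular load, peak 41.5: 7w₀L³/(360EI) = 1394/EI
  at E: triangular load, peak 41.5: w₀L³/(45EI) = 1594/EI
  at D: point load 108.5 at a = 3.6: Pab(L + b)/(6LEI) = 929.6/EI
  at E: point load 108.5 at a = 3.6: Pab(L + a)/(6LEI) = 710.9/EI
  θ_D0 = 2324/EI,  θ_E0 = 2304/EI
Flexibility coefficients: a unit moment at one end gives L/(3EI) there and L/(6EI) at the far end, so f₁₁ = f₂₂ = 4/EI and f₁₂ = f₂₁ = 2/EI.
Compatibility — zero rotation at each built-in end:
  4 M_D + 2 M_E = 2324
  2 M_D + 4 M_E = 2304
Solving the pair gives M_D = 390.6 kN·m and M_E = 380.8 kN·m (hogging).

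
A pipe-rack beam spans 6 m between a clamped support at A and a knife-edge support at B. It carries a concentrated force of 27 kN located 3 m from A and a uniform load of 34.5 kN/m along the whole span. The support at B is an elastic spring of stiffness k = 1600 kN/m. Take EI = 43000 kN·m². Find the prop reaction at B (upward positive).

Choose R_B as the redundant. The primary structure is the cantilever fixed at A.
Primary-structure tip deflection at B by superposition:
  point load 27 at a = 3: Pa²(3L − a)/(6EI) = 607.5/EI
  UDL 34.5: wL⁴/(8EI) = 5589/EI
  δ_0 = 6196/EI
Flexibility coefficient — unit upward force at B: δ_{BB} = L³/(3EI) = 72/EI.
With EI = 43000 kN·m²: δ_0 = 0.1441 m and δ_{BB} = 0.001674 m/kN.
Compatibility — the spring shortens by R_B/k under the reaction it provides: δ_0 − R_B·δ_{BB} = R_B/k. With 1/k = 0.000625 m/kN, R_B = δ_0 / (δ_{BB} + 1/k) = 0.1441 / (0.001674 + 0.000625) = 62.67 kN.

R_B = 62.67 kN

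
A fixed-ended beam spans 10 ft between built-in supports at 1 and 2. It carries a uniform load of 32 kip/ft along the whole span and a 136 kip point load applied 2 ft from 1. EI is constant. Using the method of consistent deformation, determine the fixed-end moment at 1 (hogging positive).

Release both end moments; the primary structure is a simply-supported span 12 with redundants M_1 and M_2.
Simple-span end rotations at 1 and 2 under the given loads:
  at 1: UDL 32: wL³/(24EI) = 1333/EI
  at 2: UDL 32: wL³/(24EI) = 1333/EI
  at 1: point load 136 at a = 2: Pab(L + b)/(6LEI) = 652.8/EI
  at 2: point load 136 at a = 2: Pab(L + a)/(6LEI) = 435.2/EI
  θ_10 = 1986/EI,  θ_20 = 1769/EI
Flexibility coefficients: a unit moment at one end gives L/(3EI) there and L/(6EI) at the far end, so f₁₁ = f₂₂ = 3.333/EI and f₁₂ = f₂₁ = 1.667/EI.
Compatibility — zero rotation at each built-in end:
  3.333 M_1 + 1.667 M_2 = 1986
  1.667 M_1 + 3.333 M_2 = 1769
Solving the pair gives M_1 = 440.7 kip·ft and M_2 = 310.2 kip·ft (hogging).

M_1 = 440.7 kip·ft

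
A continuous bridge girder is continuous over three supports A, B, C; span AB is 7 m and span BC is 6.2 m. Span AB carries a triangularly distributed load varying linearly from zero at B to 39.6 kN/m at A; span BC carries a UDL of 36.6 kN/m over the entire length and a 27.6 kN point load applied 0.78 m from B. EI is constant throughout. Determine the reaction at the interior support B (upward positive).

Release continuity at B by inserting a hinge; the redundant is the internal moment M_B. The primary structure is two simply-supported spans AB and BC.
End slopes at the hinge B, treating each span as simply supported:
  span AB: triangular load, peak 39.6: 7w₀L³/(360EI) = 264.1/EI
  span BC: UDL 36.6: wL³/(24EI) = 363.5/EI
  span BC: point load 27.6 at a = 0.78: Pab(L + b)/(6LEI) = 36.45/EI
  relative rotation θ_0 = (264.1 + 399.9)/EI = 664/EI
A unit hogging moment at B produces rotation L₁/(3EI) + L₂/(3EI) = 4.4/EI.
Compatibility: M_B·(L₁+L₂)/(3EI) = θ_0, giving M_B = 150.9 kN·m (hogging).
Span AB, ΣM about A with M_B applied at B: R_B^{AB}·7 = 323.4 + 150.9, so R_B^{AB} = 67.76 kN and R_A = 138.6 − 67.76 = 70.84 kN.
Span BC, ΣM about C: R_B^{BC}·6.2 = 853 + 150.9, so R_B^{BC} = 161.9 kN and R_C = 254.5 − 161.9 = 92.59 kN.
R_B = 67.76 + 161.9 = 229.7 kN.

R_B = 229.7 kN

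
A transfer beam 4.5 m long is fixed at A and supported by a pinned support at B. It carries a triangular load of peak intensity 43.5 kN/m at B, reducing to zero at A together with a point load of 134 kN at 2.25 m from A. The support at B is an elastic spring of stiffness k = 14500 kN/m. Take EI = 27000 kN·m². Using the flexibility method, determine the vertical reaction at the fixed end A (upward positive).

Choose R_B as the redundant. The primary structure is the cantilever fixed at A.
Primary-structure tip deflection at B by superposition:
  triangular load, peak 43.5 at the free end: 11w₀L⁴/(120EI) = 1635/EI
  point load 134 at a = 2.25: Pa²(3L − a)/(6EI) = 1272/EI
  δ_0 = 2907/EI
Tip deflection under a unit load at B: L³/(3EI) = 30.38/EI.
With EI = 27000 kN·m²: δ_0 = 0.10767 m and δ_{BB} = 0.001125 m/kN.
Compatibility — the spring shortens by R_B/k under the reaction it provides: δ_0 − R_B·δ_{BB} = R_B/k. With 1/k = 0.000069 m/kN, R_B = δ_0 / (δ_{BB} + 1/k) = 0.10767 / (0.001125 + 0.000069) = 90.18 kN.
Vertical equilibrium: R_A = ΣP − R_B = 231.9 − 90.18 = 141.7 kN.

R_A = 141.7 kN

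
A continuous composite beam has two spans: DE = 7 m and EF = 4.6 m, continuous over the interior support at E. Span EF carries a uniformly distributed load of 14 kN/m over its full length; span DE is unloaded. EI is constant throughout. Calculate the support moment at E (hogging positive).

Release continuity at E by inserting a hinge; the redundant is the internal moment M_E. The primary structure is two simply-supported spans DE and EF.
Discontinuity in slope at E on the released structure — sum the simple-span end rotations:
  span EF: UDL 14: wL³/(24EI) = 56.78/EI
  relative rotation θ_0 = (0 + 56.78)/EI = 56.78/EI
A unit hogging moment at E produces rotation L₁/(3EI) + L₂/(3EI) = 3.867/EI.
Compatibility: M_E·(L₁+L₂)/(3EI) = θ_0, giving M_E = 14.68 kN·m (hogging).

M_E = 14.68 kN·m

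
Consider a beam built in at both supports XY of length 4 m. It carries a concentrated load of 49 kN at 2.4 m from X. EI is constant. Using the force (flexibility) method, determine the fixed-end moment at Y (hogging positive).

Release both end moments; the primary structure is a simply-supported span XY with redundants M_X and M_Y.
On the primary (simply-supported) span, the end slopes from the loading are:
  at X: point load 49 at a = 2.4: Pab(L + b)/(6LEI) = 43.9/EI
  at Y: point load 49 at a = 2.4: Pab(L + a)/(6LEI) = 50.18/EI
  θ_X0 = 43.9/EI,  θ_Y0 = 50.18/EI
Flexibility coefficients: a unit moment at one end gives L/(3EI) there and L/(6EI) at the far end, so f₁₁ = f₂₂ = 1.333/EI and f₁₂ = f₂₁ = 0.6667/EI.
Compatibility — zero rotation at each built-in end:
  1.333 M_X + 0.6667 M_Y = 43.9
  0.6667 M_X + 1.333 M_Y = 50.18
Solving the pair gives M_X = 18.82 kN·m and M_Y = 28.22 kN·m (hogging).

M_Y = 28.22 kN·m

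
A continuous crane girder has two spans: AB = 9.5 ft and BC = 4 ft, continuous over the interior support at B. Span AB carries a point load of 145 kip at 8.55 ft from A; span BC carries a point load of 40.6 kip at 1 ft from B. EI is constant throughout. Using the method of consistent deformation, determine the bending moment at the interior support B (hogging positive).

Release continuity at B by inserting a hinge; the redundant is the internal moment M_B. The primary structure is two simply-supported spans AB and BC.
End slopes at the hinge B, treating each span as simply supported:
  span AB: point load 145 at a = 8.55: Pab(L + a)/(6LEI) = 373/EI
  span BC: point load 40.6 at a = 1: Pab(L + b)/(6LEI) = 35.52/EI
  relative rotation θ_0 = (373 + 35.52)/EI = 408.5/EI
A unit hogging moment at B produces rotation L₁/(3EI) + L₂/(3EI) = 4.5/EI.
Compatibility: M_B·(L₁+L₂)/(3EI) = θ_0, giving M_B = 90.77 kip·ft (hogging).

M_B = 90.77 kip·ft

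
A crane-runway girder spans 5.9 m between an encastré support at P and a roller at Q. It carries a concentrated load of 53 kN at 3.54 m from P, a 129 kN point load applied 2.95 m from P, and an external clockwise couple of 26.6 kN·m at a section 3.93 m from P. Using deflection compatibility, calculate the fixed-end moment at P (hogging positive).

M_P = 186.4 kN·m

Remove the prop at Q; the released (primary) structure is a cantilever built in at P.
Deflection at Q on the released cantilever, summing each load's contribution:
  point load 53 at a = 3.54: Pa²(3L − a)/(6EI) = 1567/EI
  point load 129 at a = 2.95: Pa²(3L − a)/(6EI) = 2760/EI
  clockwise couple 26.6 at a = 3.93: M₀a(2L − a)/(2EI) = 411.4/EI
  δ_0 = 4739/EI
Flexibility coefficient — unit upward force at Q: δ_{QQ} = L³/(3EI) = 68.46/EI.
The prop prevents deflection at Q: R_Q = δ_0/δ_{QQ} = 4739/68.46 = 69.22 kN.
Moment equilibrium about P: M_P = Σ(load moments about P) − R_Q·L = 594.8 − 69.22×5.9 = 186.4 kN·m.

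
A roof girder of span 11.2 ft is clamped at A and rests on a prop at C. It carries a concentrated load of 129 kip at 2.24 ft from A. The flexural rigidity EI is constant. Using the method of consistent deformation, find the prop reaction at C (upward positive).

Remove the prop at C; the released (primary) structure is a cantilever built in at A.
Downward deflection at the released point C due to the loads:
  point load 129 at a = 2.24: Pa²(3L − a)/(6EI) = 3383/EI
Flexibility coefficient — unit upward force at C: δ_{CC} = L³/(3EI) = 468.3/EI.
Compatibility at C: δ_0 − R_C·δ_{CC} = 0, so R_C = 3383/468.3 = 7.224 kip.

R_C = 7.224 kip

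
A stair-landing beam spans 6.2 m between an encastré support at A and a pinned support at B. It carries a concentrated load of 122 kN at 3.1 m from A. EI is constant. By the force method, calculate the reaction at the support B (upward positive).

R_B = 38.12 kN

Remove the prop at B; the released (primary) structure is a cantilever built in at A.
Deflection at B on the released cantilever, summing each load's contribution:
  point load 122 at a = 3.1: Pa²(3L − a)/(6EI) = 3029/EI
Flexibility coefficient — unit upward force at B: δ_{BB} = L³/(3EI) = 79.44/EI.
Compatibility at B: δ_0 − R_B·δ_{BB} = 0, so R_B = 3029/79.44 = 38.12 kN.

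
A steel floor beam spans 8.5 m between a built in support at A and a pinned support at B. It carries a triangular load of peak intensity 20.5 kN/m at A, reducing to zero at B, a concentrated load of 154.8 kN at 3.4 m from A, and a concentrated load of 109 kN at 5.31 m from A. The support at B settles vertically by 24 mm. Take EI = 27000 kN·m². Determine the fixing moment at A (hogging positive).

Choose R_B as the redundant. The primary structure is the cantilever fixed at A.
Primary-structure tip deflection at B by superposition:
  triangular load, peak 20.5 at the fixed end: w₀L⁴/(30EI) = 3567/EI
  point load 154.8 at a = 3.4: Pa²(3L − a)/(6EI) = 6591/EI
  point load 109 at a = 5.31: Pa²(3L − a)/(6EI) = 10342/EI
  δ_0 = 20500/EI
Tip deflection under a unit load at B: L³/(3EI) = 204.7/EI.
With EI = 27000 kN·m²: δ_0 = 0.75927 m and δ_{BB} = 0.007582 m/kN.
Compatibility — the beam at B must follow the support down by 0.024 m: δ_0 − R_B·δ_{BB} = 0.024, so R_B = (0.75927 − 0.024)/0.007582 = 96.98 kN.
Moment equilibrium about A: M_A = Σ(load moments about A) − R_B·L = 1352 − 96.98×8.5 = 527.7 kN·m.

M_A = 527.7 kN·m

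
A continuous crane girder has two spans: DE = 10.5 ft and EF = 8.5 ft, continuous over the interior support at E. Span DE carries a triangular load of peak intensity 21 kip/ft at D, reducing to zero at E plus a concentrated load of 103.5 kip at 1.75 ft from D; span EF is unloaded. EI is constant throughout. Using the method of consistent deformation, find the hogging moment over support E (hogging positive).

Insert a hinge at E; M_E is the redundant, and each span becomes simply supported.
Rotations at E on the released spans (each span's end-slope, ×1/EI):
  span DE: triangular load, peak 21: 7w₀L³/(360EI) = 472.7/EI
  span DE: point load 103.5 at a = 1.75: Pab(L + a)/(6LEI) = 308.2/EI
  relative rotation θ_0 = (780.9 + 0)/EI = 780.9/EI
A unit hogging moment at E produces rotation L₁/(3EI) + L₂/(3EI) = 6.333/EI.
Compatibility: M_E·(L₁+L₂)/(3EI) = θ_0, giving M_E = 123.3 kip·ft (hogging).

M_E = 123.3 kip·ft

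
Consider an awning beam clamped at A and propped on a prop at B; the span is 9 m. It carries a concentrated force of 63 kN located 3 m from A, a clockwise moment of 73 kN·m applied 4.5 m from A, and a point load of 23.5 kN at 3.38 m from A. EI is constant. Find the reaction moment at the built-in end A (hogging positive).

Remove the prop at B; the released (primary) structure is a cantilever built in at A.
Deflection at B on the released cantilever, summing each load's contribution:
  point load 63 at a = 3: Pa²(3L − a)/(6EI) = 2268/EI
  clockwise couple 73 at a = 4.5: M₀a(2L − a)/(2EI) = 2217/EI
  point load 23.5 at a = 3.38: Pa²(3L − a)/(6EI) = 1057/EI
  δ_0 = 5542/EI
Flexibility coefficient — unit upward force at B: δ_{BB} = L³/(3EI) = 243/EI.
The prop prevents deflection at B: R_B = δ_0/δ_{BB} = 5542/243 = 22.81 kN.
Moment equilibrium about A: M_A = Σ(load moments about A) − R_B·L = 341.4 − 22.81×9 = 136.2 kN·m.

M_A = 136.2 kN·m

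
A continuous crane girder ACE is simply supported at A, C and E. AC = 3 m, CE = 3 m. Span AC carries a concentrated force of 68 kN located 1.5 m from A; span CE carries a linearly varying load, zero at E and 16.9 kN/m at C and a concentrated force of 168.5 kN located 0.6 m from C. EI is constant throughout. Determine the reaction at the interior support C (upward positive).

R_C = 226.1 kN

Release continuity at C by inserting a hinge; the redundant is the internal moment M_C. The primary structure is two simply-supported spans AC and CE.
Discontinuity in slope at C on the released structure — sum the simple-span end rotations:
  span AC: point load 68 at a = 1.5: Pab(L + a)/(6LEI) = 38.25/EI
  span CE: triangular load, peak 16.9: w₀L³/(45EI) = 10.14/EI
  span CE: point load 168.5 at a = 0.6: Pab(L + b)/(6LEI) = 72.79/EI
  relative rotation θ_0 = (38.25 + 82.93)/EI = 121.2/EI
A unit hogging moment at C produces rotation L₁/(3EI) + L₂/(3EI) = 2/EI.
Slope continuity at C: θ_0 = M_C·2/EI, so M_C = 121.2/2 = 60.59 kN·m (hogging).
Span AC, ΣM about A with M_C applied at C: R_C^{AC}·3 = 102 + 60.59, so R_C^{AC} = 54.2 kN and R_A = 68 − 54.2 = 13.8 kN.
Span CE, ΣM about E: R_C^{CE}·3 = 455.1 + 60.59, so R_C^{CE} = 171.9 kN and R_E = 193.8 − 171.9 = 21.95 kN.
R_C = 54.2 + 171.9 = 226.1 kN.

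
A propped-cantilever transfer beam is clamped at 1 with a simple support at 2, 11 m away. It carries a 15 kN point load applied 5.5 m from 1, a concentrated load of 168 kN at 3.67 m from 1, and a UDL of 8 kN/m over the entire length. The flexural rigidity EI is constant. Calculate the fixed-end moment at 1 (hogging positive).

Take the reaction at 2 as the redundant and release it; the primary structure is a cantilever fixed at 1.
Deflection at 2 on the released cantilever, summing each load's contribution:
  point load 15 at a = 5.5: Pa²(3L − a)/(6EI) = 2080/EI
  point load 168 at a = 3.67: Pa²(3L − a)/(6EI) = 11061/EI
  UDL 8: wL⁴/(8EI) = 14641/EI
  δ_0 = 27782/EI
Flexibility coefficient — unit upward force at 2: δ_{22} = L³/(3EI) = 443.7/EI.
The prop prevents deflection at 2: R_2 = δ_0/δ_{22} = 27782/443.7 = 62.62 kN.
Moment equilibrium about 1: M_1 = Σ(load moments about 1) − R_2·L = 1183 − 62.62×11 = 494.3 kN·m.

M_1 = 494.3 kN·m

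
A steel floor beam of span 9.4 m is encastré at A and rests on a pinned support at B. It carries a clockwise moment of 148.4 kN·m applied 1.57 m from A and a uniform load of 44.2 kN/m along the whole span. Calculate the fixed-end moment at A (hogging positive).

Remove the prop at B; the released (primary) structure is a cantilever built in at A.
Deflection at B on the released cantilever, summing each load's contribution:
  clockwise couple 148.4 at a = 1.57: M₀a(2L − a)/(2EI) = 2007/EI
  UDL 44.2: wL⁴/(8EI) = 43136/EI
  δ_0 = 45144/EI
Flexibility coefficient — unit upward force at B: δ_{BB} = L³/(3EI) = 276.9/EI.
The prop prevents deflection at B: R_B = δ_0/δ_{BB} = 45144/276.9 = 163.1 kN.
Moment equilibrium about A: M_A = Σ(load moments about A) − R_B·L = 2101 − 163.1×9.4 = 568.4 kN·m.

M_A = 568.4 kN·m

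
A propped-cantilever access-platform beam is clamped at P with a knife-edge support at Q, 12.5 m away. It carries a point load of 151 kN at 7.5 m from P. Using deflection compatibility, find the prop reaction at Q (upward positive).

R_Q = 65.23 kN

Remove the prop at Q; the released (primary) structure is a cantilever built in at P.
Downward deflection at the released point Q due to the loads:
  point load 151 at a = 7.5: Pa²(3L − a)/(6EI) = 42469/EI
Tip deflection under a unit load at Q: L³/(3EI) = 651/EI.
The prop prevents deflection at Q: R_Q = δ_0/δ_{QQ} = 42469/651 = 65.23 kN.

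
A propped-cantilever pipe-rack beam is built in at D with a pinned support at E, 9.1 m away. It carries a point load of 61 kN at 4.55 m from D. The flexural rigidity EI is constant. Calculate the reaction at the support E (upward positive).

Remove the prop at E; the released (primary) structure is a cantilever built in at D.
Primary-structure tip deflection at E by superposition:
  point load 61 at a = 4.55: Pa²(3L − a)/(6EI) = 4788/EI
Flexibility coefficient — unit upward force at E: δ_{EE} = L³/(3EI) = 251.2/EI.
Compatibility at E: δ_0 − R_E·δ_{EE} = 0, so R_E = 4788/251.2 = 19.06 kN.

R_E = 19.06 kN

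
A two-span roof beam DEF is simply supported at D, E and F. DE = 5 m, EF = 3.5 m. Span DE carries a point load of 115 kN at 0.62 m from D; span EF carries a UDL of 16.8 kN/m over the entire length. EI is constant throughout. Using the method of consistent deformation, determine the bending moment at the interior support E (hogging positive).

Insert a hinge at E; M_E is the redundant, and each span becomes simply supported.
End slopes at the hinge E, treating each span as simply supported:
  span DE: point load 115 at a = 0.62: Pab(L + a)/(6LEI) = 58.5/EI
  span EF: UDL 16.8: wL³/(24EI) = 30.01/EI
  relative rotation θ_0 = (58.5 + 30.01)/EI = 88.52/EI
A unit hogging moment at E produces rotation L₁/(3EI) + L₂/(3EI) = 2.833/EI.
Compatibility: M_E·(L₁+L₂)/(3EI) = θ_0, giving M_E = 31.24 kN·m (hogging).

M_E = 31.24 kN·m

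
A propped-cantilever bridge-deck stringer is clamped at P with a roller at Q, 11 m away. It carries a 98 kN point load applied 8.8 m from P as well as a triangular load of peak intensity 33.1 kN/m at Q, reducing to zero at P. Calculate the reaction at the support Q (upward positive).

Remove the prop at Q; the released (primary) structure is a cantilever built in at P.
Downward deflection at the released point Q due to the loads:
  point load 98 at a = 8.8: Pa²(3L − a)/(6EI) = 30609/EI
  triangular load, peak 33.1 at the free end: 11w₀L⁴/(120EI) = 44423/EI
  δ_0 = 75033/EI
Flexibility coefficient — unit upward force at Q: δ_{QQ} = L³/(3EI) = 443.7/EI.
The prop prevents deflection at Q: R_Q = δ_0/δ_{QQ} = 75033/443.7 = 169.1 kN.

R_Q = 169.1 kN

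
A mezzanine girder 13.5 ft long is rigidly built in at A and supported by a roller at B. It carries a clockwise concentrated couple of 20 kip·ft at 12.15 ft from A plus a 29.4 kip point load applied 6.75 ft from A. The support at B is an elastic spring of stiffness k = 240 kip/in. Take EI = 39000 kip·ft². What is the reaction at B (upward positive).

R_B = 11.2 kip

Choose R_B as the redundant. The primary structure is the cantilever fixed at A.
Primary-structure tip deflection at B by superposition:
  clockwise couple 20 at a = 12.15: M₀a(2L − a)/(2EI) = 1804/EI
  point load 29.4 at a = 6.75: Pa²(3L − a)/(6EI) = 7535/EI
  δ_0 = 9339/EI
Flexibility coefficient — unit upward force at B: δ_{BB} = L³/(3EI) = 820.1/EI.
With EI = 39000 kip·ft²: δ_0 = 0.23947 ft and δ_{BB} = 0.021029 ft/kip.
Compatibility — the spring shortens by R_B/k under the reaction it provides: δ_0 − R_B·δ_{BB} = R_B/k. With 1/k = 1/(240×12) ft/kip = 0.000347 ft/kip, R_B = δ_0 / (δ_{BB} + 1/k) = 0.23947 / (0.021029 + 0.000347) = 11.2 kip.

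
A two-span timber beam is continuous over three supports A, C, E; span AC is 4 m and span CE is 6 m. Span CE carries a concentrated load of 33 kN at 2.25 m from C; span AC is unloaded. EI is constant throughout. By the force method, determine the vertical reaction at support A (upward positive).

R_A = -5.656 kN

Insert a hinge at C; M_C is the redundant, and each span becomes simply supported.
Rotations at C on the released spans (each span's end-slope, ×1/EI):
  span CE: point load 33 at a = 2.25: Pab(L + b)/(6LEI) = 75.41/EI
  relative rotation θ_0 = (0 + 75.41)/EI = 75.41/EI
A unit hogging moment at C produces rotation L₁/(3EI) + L₂/(3EI) = 3.333/EI.
Slope continuity at C: θ_0 = M_C·3.333/EI, so M_C = 75.41/3.333 = 22.62 kN·m (hogging).
Span AC, ΣM about A with M_C applied at C: R_C^{AC}·4 = 0 + 22.62, so R_C^{AC} = 5.656 kN and R_A = 0 − 5.656 = -5.656 kN.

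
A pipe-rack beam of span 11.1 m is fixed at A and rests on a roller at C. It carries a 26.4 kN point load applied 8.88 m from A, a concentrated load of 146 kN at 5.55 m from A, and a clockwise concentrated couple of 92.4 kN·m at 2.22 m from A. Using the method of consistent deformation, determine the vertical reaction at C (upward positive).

R_C = 68.71 kN

Choose R_C as the redundant. The primary structure is the cantilever fixed at A.
Primary-structure tip deflection at C by superposition:
  point load 26.4 at a = 8.88: Pa²(3L − a)/(6EI) = 8473/EI
  point load 146 at a = 5.55: Pa²(3L − a)/(6EI) = 20799/EI
  clockwise couple 92.4 at a = 2.22: M₀a(2L − a)/(2EI) = 2049/EI
  δ_0 = 31321/EI
Tip deflection under a unit load at C: L³/(3EI) = 455.9/EI.
Compatibility at C: δ_0 − R_C·δ_{CC} = 0, so R_C = 31321/455.9 = 68.71 kN.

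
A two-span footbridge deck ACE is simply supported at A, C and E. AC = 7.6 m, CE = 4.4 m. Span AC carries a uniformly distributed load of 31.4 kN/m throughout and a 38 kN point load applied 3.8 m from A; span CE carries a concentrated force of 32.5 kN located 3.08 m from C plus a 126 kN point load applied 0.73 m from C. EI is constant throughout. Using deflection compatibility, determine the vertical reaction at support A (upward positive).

R_A = 110.6 kN

Take M_C as the redundant. Released structure: two simple spans AC and CE with a hinge at C.
Rotations at C on the released spans (each span's end-slope, ×1/EI):
  span AC: UDL 31.4: wL³/(24EI) = 574.3/EI
  span AC: point load 38 at a = 3.8: Pab(L + a)/(6LEI) = 137.2/EI
  span CE: point load 32.5 at a = 3.08: Pab(L + b)/(6LEI) = 28.63/EI
  span CE: point load 126 at a = 0.73: Pab(L + b)/(6LEI) = 103.2/EI
  relative rotation θ_0 = (711.5 + 131.8)/EI = 843.3/EI
A unit hogging moment at C produces rotation L₁/(3EI) + L₂/(3EI) = 4/EI.
Slope continuity at C: θ_0 = M_C·4/EI, so M_C = 843.3/4 = 210.8 kN·m (hogging).
Span AC, ΣM about A with M_C applied at C: R_C^{AC}·7.6 = 1051 + 210.8, so R_C^{AC} = 166.1 kN and R_A = 276.6 − 166.1 = 110.6 kN.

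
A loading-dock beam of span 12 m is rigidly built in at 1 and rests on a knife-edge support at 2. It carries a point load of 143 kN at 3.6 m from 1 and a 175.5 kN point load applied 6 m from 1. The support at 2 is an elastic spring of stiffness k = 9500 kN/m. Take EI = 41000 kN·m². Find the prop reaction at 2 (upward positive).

R_2 = 71.68 kN

Release the roller at 2. Primary structure: cantilever fixed at 1.
Free-end deflection of the primary structure under the applied loading (downward +):
  point load 143 at a = 3.6: Pa²(3L − a)/(6EI) = 10008/EI
  point load 175.5 at a = 6: Pa²(3L − a)/(6EI) = 31590/EI
  δ_0 = 41598/EI
Flexibility coefficient — unit upward force at 2: δ_{22} = L³/(3EI) = 576/EI.
With EI = 41000 kN·m²: δ_0 = 1.0146 m and δ_{22} = 0.014049 m/kN.
Compatibility — the spring shortens by R_2/k under the reaction it provides: δ_0 − R_2·δ_{22} = R_2/k. With 1/k = 0.000105 m/kN, R_2 = δ_0 / (δ_{22} + 1/k) = 1.0146 / (0.014049 + 0.000105) = 71.68 kN.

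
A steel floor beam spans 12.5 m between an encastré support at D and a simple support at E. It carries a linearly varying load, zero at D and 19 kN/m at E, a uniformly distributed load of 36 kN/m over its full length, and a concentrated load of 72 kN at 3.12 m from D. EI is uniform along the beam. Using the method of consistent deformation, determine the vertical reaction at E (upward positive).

Choose R_E as the redundant. The primary structure is the cantilever fixed at D.
Primary-structure tip deflection at E by superposition:
  triangular load, peak 19 at the free end: 11w₀L⁴/(120EI) = 42521/EI
  UDL 36: wL⁴/(8EI) = 109863/EI
  point load 72 at a = 3.12: Pa²(3L − a)/(6EI) = 4016/EI
  δ_0 = 156400/EI
Flexibility coefficient — unit upward force at E: δ_{EE} = L³/(3EI) = 651/EI.
The prop prevents deflection at E: R_E = δ_0/δ_{EE} = 156400/651 = 240.2 kN.

R_E = 240.2 kN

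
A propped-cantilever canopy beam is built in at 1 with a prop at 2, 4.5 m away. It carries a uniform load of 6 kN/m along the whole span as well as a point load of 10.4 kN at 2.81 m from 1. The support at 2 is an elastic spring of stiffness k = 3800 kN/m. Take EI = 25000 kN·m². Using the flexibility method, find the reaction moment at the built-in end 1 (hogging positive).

M_1 = 34.71 kN·m

Take the reaction at 2 as the redundant and release it; the primary structure is a cantilever fixed at 1.
Free-end deflection of the primary structure under the applied loading (downward +):
  UDL 6: wL⁴/(8EI) = 307.5/EI
  point load 10.4 at a = 2.81: Pa²(3L − a)/(6EI) = 146.3/EI
  δ_0 = 453.9/EI
Flexibility coefficient — unit upward force at 2: δ_{22} = L³/(3EI) = 30.38/EI.
With EI = 25000 kN·m²: δ_0 = 0.018154 m and δ_{22} = 0.001215 m/kN.
Compatibility — the spring shortens by R_2/k under the reaction it provides: δ_0 − R_2·δ_{22} = R_2/k. With 1/k = 0.000263 m/kN, R_2 = δ_0 / (δ_{22} + 1/k) = 0.018154 / (0.001215 + 0.000263) = 12.28 kN.
Moment equilibrium about 1: M_1 = Σ(load moments about 1) − R_2·L = 89.97 − 12.28×4.5 = 34.71 kN·m.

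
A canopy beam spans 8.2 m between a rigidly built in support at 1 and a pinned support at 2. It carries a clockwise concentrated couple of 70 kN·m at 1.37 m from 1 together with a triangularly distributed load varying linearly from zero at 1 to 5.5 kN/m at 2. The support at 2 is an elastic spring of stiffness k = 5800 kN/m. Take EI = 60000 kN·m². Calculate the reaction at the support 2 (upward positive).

Remove the prop at 2; the released (primary) structure is a cantilever built in at 1.
Downward deflection at the released point 2 due to the loads:
  clockwise couple 70 at a = 1.37: M₀a(2L − a)/(2EI) = 720.7/EI
  triangular load, peak 5.5 at the free end: 11w₀L⁴/(120EI) = 2279/EI
  δ_0 = 3000/EI
Tip deflection under a unit load at 2: L³/(3EI) = 183.8/EI.
With EI = 60000 kN·m²: δ_0 = 0.050002 m and δ_{22} = 0.003063 m/kN.
Compatibility — the spring shortens by R_2/k under the reaction it provides: δ_0 − R_2·δ_{22} = R_2/k. With 1/k = 0.000172 m/kN, R_2 = δ_0 / (δ_{22} + 1/k) = 0.050002 / (0.003063 + 0.000172) = 15.45 kN.

R_2 = 15.45 kN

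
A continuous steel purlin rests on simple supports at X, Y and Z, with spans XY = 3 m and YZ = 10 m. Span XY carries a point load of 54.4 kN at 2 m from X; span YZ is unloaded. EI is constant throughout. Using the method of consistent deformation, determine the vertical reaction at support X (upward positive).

R_X = 15.81 kN

Insert a hinge at Y; M_Y is the redundant, and each span becomes simply supported.
End slopes at the hinge Y, treating each span as simply supported:
  span XY: point load 54.4 at a = 2: Pab(L + a)/(6LEI) = 30.22/EI
  relative rotation θ_0 = (30.22 + 0)/EI = 30.22/EI
A unit hogging moment at Y produces rotation L₁/(3EI) + L₂/(3EI) = 4.333/EI.
Slope continuity at Y: θ_0 = M_Y·4.333/EI, so M_Y = 30.22/4.333 = 6.974 kN·m (hogging).
Span XY, ΣM about X with M_Y applied at Y: R_Y^{XY}·3 = 108.8 + 6.974, so R_Y^{XY} = 38.59 kN and R_X = 54.4 − 38.59 = 15.81 kN.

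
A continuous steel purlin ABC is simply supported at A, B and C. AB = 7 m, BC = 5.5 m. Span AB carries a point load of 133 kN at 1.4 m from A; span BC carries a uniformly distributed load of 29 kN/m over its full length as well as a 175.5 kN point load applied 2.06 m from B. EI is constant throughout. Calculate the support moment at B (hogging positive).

M_B = 179.2 kN·m

Take M_B as the redundant. Released structure: two simple spans AB and BC with a hinge at B.
Rotations at B on the released spans (each span's end-slope, ×1/EI):
  span AB: point load 133 at a = 1.4: Pab(L + a)/(6LEI) = 208.5/EI
  span BC: UDL 29: wL³/(24EI) = 201/EI
  span BC: point load 175.5 at a = 2.06: Pab(L + b)/(6LEI) = 336.9/EI
  relative rotation θ_0 = (208.5 + 538)/EI = 746.5/EI
A unit hogging moment at B produces rotation L₁/(3EI) + L₂/(3EI) = 4.167/EI.
Slope continuity at B: θ_0 = M_B·4.167/EI, so M_B = 746.5/4.167 = 179.2 kN·m (hogging).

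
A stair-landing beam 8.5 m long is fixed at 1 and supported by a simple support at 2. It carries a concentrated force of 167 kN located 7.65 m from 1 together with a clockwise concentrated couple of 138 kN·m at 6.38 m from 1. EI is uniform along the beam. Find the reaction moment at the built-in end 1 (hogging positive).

M_1 = 14.14 kN·m

Choose R_2 as the redundant. The primary structure is the cantilever fixed at 1.
Deflection at 2 on the released cantilever, summing each load's contribution:
  point load 167 at a = 7.65: Pa²(3L − a)/(6EI) = 29075/EI
  clockwise couple 138 at a = 6.38: M₀a(2L − a)/(2EI) = 4675/EI
  δ_0 = 33751/EI
Tip deflection under a unit load at 2: L³/(3EI) = 204.7/EI.
Compatibility at 2: δ_0 − R_2·δ_{22} = 0, so R_2 = 33751/204.7 = 164.9 kN.
Moment equilibrium about 1: M_1 = Σ(load moments about 1) − R_2·L = 1416 − 164.9×8.5 = 14.14 kN·m.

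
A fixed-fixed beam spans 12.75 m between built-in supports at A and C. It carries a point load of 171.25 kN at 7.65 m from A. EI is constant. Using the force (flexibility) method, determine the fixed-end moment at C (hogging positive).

M_C = 314.4 kN·m

Release both end moments; the primary structure is a simply-supported span AC with redundants M_A and M_C.
End rotations of the released simple span under the applied load (×1/EI):
  at A: point load 171.25 at a = 7.65: Pab(L + b)/(6LEI) = 1559/EI
  at C: point load 171.25 at a = 7.65: Pab(L + a)/(6LEI) = 1782/EI
  θ_A0 = 1559/EI,  θ_C0 = 1782/EI
Flexibility coefficients: a unit moment at one end gives L/(3EI) there and L/(6EI) at the far end, so f₁₁ = f₂₂ = 4.25/EI and f₁₂ = f₂₁ = 2.125/EI.
Compatibility — zero rotation at each built-in end:
  4.25 M_A + 2.125 M_C = 1559
  2.125 M_A + 4.25 M_C = 1782
Solving the pair gives M_A = 209.6 kN·m and M_C = 314.4 kN·m (hogging).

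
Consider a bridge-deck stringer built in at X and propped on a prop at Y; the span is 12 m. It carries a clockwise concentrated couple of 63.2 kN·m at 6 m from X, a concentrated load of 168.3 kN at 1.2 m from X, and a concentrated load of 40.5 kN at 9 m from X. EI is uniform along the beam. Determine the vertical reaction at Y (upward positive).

Choose R_Y as the redundant. The primary structure is the cantilever fixed at X.
Free-end deflection of the primary structure under the applied loading (downward +):
  clockwise couple 63.2 at a = 6: M₀a(2L − a)/(2EI) = 3413/EI
  point load 168.3 at a = 1.2: Pa²(3L − a)/(6EI) = 1406/EI
  point load 40.5 at a = 9: Pa²(3L − a)/(6EI) = 14762/EI
  δ_0 = 19581/EI
Tip deflection under a unit load at Y: L³/(3EI) = 576/EI.
Compatibility at Y: δ_0 − R_Y·δ_{YY} = 0, so R_Y = 19581/576 = 33.99 kN.

R_Y = 33.99 kN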